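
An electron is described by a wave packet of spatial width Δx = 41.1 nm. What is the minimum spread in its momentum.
1.283 × 10^-27 kg·m/s

For a wave packet, the spatial width Δx and momentum spread Δp are related by the uncertainty principle:
ΔxΔp ≥ ℏ/2

The minimum momentum spread is:
Δp_min = ℏ/(2Δx)
Δp_min = (1.055e-34 J·s) / (2 × 4.110e-08 m)
Δp_min = 1.283e-27 kg·m/s

A wave packet cannot have both a well-defined position and well-defined momentum.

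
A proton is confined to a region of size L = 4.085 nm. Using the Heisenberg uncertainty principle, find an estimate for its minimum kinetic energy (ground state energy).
310.864 neV

Using the uncertainty principle to estimate ground state energy:

1. The position uncertainty is approximately the confinement size:
   Δx ≈ L = 4.085e-09 m

2. From ΔxΔp ≥ ℏ/2, the minimum momentum uncertainty is:
   Δp ≈ ℏ/(2L) = 1.291e-26 kg·m/s

3. The kinetic energy is approximately:
   KE ≈ (Δp)²/(2m) = (1.291e-26)²/(2 × 1.673e-27 kg)
   KE ≈ 4.981e-26 J = 310.864 neV

This is an order-of-magnitude estimate of the ground state energy.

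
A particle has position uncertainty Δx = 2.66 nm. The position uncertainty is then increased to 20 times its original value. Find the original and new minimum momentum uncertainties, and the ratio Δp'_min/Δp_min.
Original Δp_min = 1.982 × 10^-26 kg·m/s; new Δp'_min = 9.911 × 10^-28 kg·m/s; ratio Δp'_min/Δp_min = 1/20.

From the uncertainty principle ΔxΔp ≥ ℏ/2, the minimum momentum uncertainty is Δp_min = ℏ/(2Δx).

Original (Δx = 2.66 nm = 2.660e-09 m):
Δp_min = (1.055e-34 J·s)/(2 × 2.660e-09 m) = 1.982e-26 kg·m/s

When Δx → 20Δx:
Δp'_min = ℏ/(2 × 20Δx) = (1/20) × ℏ/(2Δx) = (1/20) × Δp_min
Δp'_min = 1/20 × 1.982e-26 kg·m/s = 9.911e-28 kg·m/s

Since Δp_min ∝ 1/Δx, when Δx is increased to 20 times its original value, Δp_min decreases to 1/20 of its original value.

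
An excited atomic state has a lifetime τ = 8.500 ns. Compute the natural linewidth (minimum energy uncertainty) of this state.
38.718 neV

Using the energy-time uncertainty principle:
ΔEΔt ≥ ℏ/2

The lifetime τ represents the time uncertainty Δt.
The natural linewidth (minimum energy uncertainty) is:

ΔE = ℏ/(2τ)
ΔE = (1.055e-34 J·s) / (2 × 8.500e-09 s)
ΔE = 6.203e-27 J = 38.718 neV

This natural linewidth limits the precision of spectroscopic measurements.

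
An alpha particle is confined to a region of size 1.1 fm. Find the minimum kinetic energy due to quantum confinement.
1.079 MeV

Using the uncertainty principle:

1. Position uncertainty: Δx ≈ 1.100e-15 m
2. Minimum momentum uncertainty: Δp = ℏ/(2Δx) = 4.794e-20 kg·m/s
3. Minimum kinetic energy:
   KE = (Δp)²/(2m) = (4.794e-20)²/(2 × 6.645e-27 kg)
   KE = 1.729e-13 J = 1.079 MeV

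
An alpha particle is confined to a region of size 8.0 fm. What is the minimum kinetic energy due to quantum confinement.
20.403 keV

Using the uncertainty principle:

1. Position uncertainty: Δx ≈ 8.000e-15 m
2. Minimum momentum uncertainty: Δp = ℏ/(2Δx) = 6.591e-21 kg·m/s
3. Minimum kinetic energy:
   KE = (Δp)²/(2m) = (6.591e-21)²/(2 × 6.645e-27 kg)
   KE = 3.269e-15 J = 20.403 keV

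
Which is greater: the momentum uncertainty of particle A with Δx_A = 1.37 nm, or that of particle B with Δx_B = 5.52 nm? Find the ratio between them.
Particle A has the larger minimum momentum uncertainty, by a factor of 4.03.

For each particle, the minimum momentum uncertainty is Δp_min = ℏ/(2Δx):

Particle A: Δp_A = ℏ/(2×1.370e-09 m) = 3.849e-26 kg·m/s
Particle B: Δp_B = ℏ/(2×5.520e-09 m) = 9.552e-27 kg·m/s

Ratio: Δp_A/Δp_B = 4.03

Since Δp_min ∝ 1/Δx, the particle with smaller position uncertainty (A) has larger momentum uncertainty.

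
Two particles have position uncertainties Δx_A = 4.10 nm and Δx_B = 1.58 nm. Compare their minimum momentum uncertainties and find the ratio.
Particle B has the larger minimum momentum uncertainty, by a factor of 2.59.

For each particle, the minimum momentum uncertainty is Δp_min = ℏ/(2Δx):

Particle A: Δp_A = ℏ/(2×4.100e-09 m) = 1.286e-26 kg·m/s
Particle B: Δp_B = ℏ/(2×1.580e-09 m) = 3.337e-26 kg·m/s

Ratio: Δp_B/Δp_A = 2.59

Since Δp_min ∝ 1/Δx, the particle with smaller position uncertainty (B) has larger momentum uncertainty.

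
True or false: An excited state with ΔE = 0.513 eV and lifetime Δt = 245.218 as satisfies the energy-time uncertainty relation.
No, it violates the uncertainty relation.

Calculate the product ΔEΔt:
ΔE = 0.513 eV = 8.219e-20 J
ΔEΔt = (8.219e-20 J) × (2.452e-16 s)
ΔEΔt = 2.015e-35 J·s

Compare to the minimum allowed value ℏ/2:
ℏ/2 = 5.273e-35 J·s

Since ΔEΔt = 2.015e-35 J·s < 5.273e-35 J·s = ℏ/2,
this violates the uncertainty relation.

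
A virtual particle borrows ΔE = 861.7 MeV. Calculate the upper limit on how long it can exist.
3.819 × 10^-25 s

Using the energy-time uncertainty principle:
ΔEΔt ≥ ℏ/2

For a virtual particle borrowing energy ΔE, the maximum lifetime is:
Δt_max = ℏ/(2ΔE)

Converting energy:
ΔE = 861.7 MeV = 1.381e-10 J

Δt_max = (1.055e-34 J·s) / (2 × 1.381e-10 J)
Δt_max = 3.819e-25 s = 3.819 × 10^-25 s

Virtual particles with higher borrowed energy exist for shorter times.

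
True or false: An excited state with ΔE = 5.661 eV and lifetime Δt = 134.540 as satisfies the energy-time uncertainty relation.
Yes, it satisfies the uncertainty relation.

Calculate the product ΔEΔt:
ΔE = 5.661 eV = 9.070e-19 J
ΔEΔt = (9.070e-19 J) × (1.345e-16 s)
ΔEΔt = 1.220e-34 J·s

Compare to the minimum allowed value ℏ/2:
ℏ/2 = 5.273e-35 J·s

Since ΔEΔt = 1.220e-34 J·s ≥ 5.273e-35 J·s = ℏ/2,
this satisfies the uncertainty relation.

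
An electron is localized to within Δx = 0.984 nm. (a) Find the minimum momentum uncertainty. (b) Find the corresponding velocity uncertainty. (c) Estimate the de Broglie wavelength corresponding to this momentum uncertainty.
(a) Δp_min = 5.359 × 10^-26 kg·m/s
(b) Δv_min = 58.825 km/s
(c) λ_dB = 12.365 nm

Step-by-step:

(a) From the uncertainty principle:
Δp_min = ℏ/(2Δx) = (1.055e-34 J·s)/(2 × 9.840e-10 m) = 5.359e-26 kg·m/s

(b) The velocity uncertainty:
Δv = Δp/m = (5.359e-26 kg·m/s)/(9.109e-31 kg) = 5.883e+04 m/s = 58.825 km/s

(c) The de Broglie wavelength for this momentum:
λ = h/p = (6.626e-34 J·s)/(5.359e-26 kg·m/s) = 1.237e-08 m = 12.365 nm

Note: The de Broglie wavelength is comparable to the localization size, as expected from wave-particle duality.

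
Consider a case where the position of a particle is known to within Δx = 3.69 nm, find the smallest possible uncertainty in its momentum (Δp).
1.429 × 10^-26 kg·m/s

Using the Heisenberg uncertainty principle:
ΔxΔp ≥ ℏ/2

The minimum uncertainty in momentum is:
Δp_min = ℏ/(2Δx)
Δp_min = (1.055e-34 J·s) / (2 × 3.690e-09 m)
Δp_min = 1.429e-26 kg·m/s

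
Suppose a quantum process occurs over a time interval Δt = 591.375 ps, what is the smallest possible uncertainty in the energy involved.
556.510 neV

Using the energy-time uncertainty principle:
ΔEΔt ≥ ℏ/2

The minimum uncertainty in energy is:
ΔE_min = ℏ/(2Δt)
ΔE_min = (1.055e-34 J·s) / (2 × 5.914e-10 s)
ΔE_min = 8.916e-26 J = 556.510 neV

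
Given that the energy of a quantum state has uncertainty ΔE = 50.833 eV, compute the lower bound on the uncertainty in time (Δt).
6.474 as

Using the energy-time uncertainty principle:
ΔEΔt ≥ ℏ/2

The minimum uncertainty in time is:
Δt_min = ℏ/(2ΔE)
Δt_min = (1.055e-34 J·s) / (2 × 8.144e-18 J)
Δt_min = 6.474e-18 s = 6.474 as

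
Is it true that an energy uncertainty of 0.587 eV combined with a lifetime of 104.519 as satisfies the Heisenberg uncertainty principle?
No, it violates the uncertainty relation.

Calculate the product ΔEΔt:
ΔE = 0.587 eV = 9.405e-20 J
ΔEΔt = (9.405e-20 J) × (1.045e-16 s)
ΔEΔt = 9.830e-36 J·s

Compare to the minimum allowed value ℏ/2:
ℏ/2 = 5.273e-35 J·s

Since ΔEΔt = 9.830e-36 J·s < 5.273e-35 J·s = ℏ/2,
this violates the uncertainty relation.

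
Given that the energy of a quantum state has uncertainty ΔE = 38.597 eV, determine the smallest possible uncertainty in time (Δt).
8.527 as

Using the energy-time uncertainty principle:
ΔEΔt ≥ ℏ/2

The minimum uncertainty in time is:
Δt_min = ℏ/(2ΔE)
Δt_min = (1.055e-34 J·s) / (2 × 6.184e-18 J)
Δt_min = 8.527e-18 s = 8.527 as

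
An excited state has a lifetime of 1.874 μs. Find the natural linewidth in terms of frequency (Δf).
42.464 kHz

Using the energy-time uncertainty principle and E = hf:
ΔEΔt ≥ ℏ/2
hΔf·Δt ≥ ℏ/2

The minimum frequency uncertainty is:
Δf = ℏ/(2hτ) = 1/(4πτ)
Δf = 1/(4π × 1.874e-06 s)
Δf = 4.246e+04 Hz = 42.464 kHz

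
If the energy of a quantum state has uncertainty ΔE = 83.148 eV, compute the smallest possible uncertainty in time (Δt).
3.958 as

Using the energy-time uncertainty principle:
ΔEΔt ≥ ℏ/2

The minimum uncertainty in time is:
Δt_min = ℏ/(2ΔE)
Δt_min = (1.055e-34 J·s) / (2 × 1.332e-17 J)
Δt_min = 3.958e-18 s = 3.958 as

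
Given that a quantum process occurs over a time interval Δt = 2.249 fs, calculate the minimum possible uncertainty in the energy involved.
146.334 meV

Using the energy-time uncertainty principle:
ΔEΔt ≥ ℏ/2

The minimum uncertainty in energy is:
ΔE_min = ℏ/(2Δt)
ΔE_min = (1.055e-34 J·s) / (2 × 2.249e-15 s)
ΔE_min = 2.345e-20 J = 146.334 meV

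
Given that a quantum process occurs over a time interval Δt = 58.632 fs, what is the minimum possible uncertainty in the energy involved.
5.613 meV

Using the energy-time uncertainty principle:
ΔEΔt ≥ ℏ/2

The minimum uncertainty in energy is:
ΔE_min = ℏ/(2Δt)
ΔE_min = (1.055e-34 J·s) / (2 × 5.863e-14 s)
ΔE_min = 8.993e-22 J = 5.613 meV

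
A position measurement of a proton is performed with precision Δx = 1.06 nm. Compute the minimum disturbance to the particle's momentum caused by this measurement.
4.974 × 10^-26 kg·m/s

The uncertainty principle implies that measuring position disturbs momentum:
ΔxΔp ≥ ℏ/2

When we measure position with precision Δx, we necessarily introduce a momentum uncertainty:
Δp ≥ ℏ/(2Δx)
Δp_min = (1.055e-34 J·s) / (2 × 1.060e-09 m)
Δp_min = 4.974e-26 kg·m/s

The more precisely we measure position, the greater the momentum disturbance.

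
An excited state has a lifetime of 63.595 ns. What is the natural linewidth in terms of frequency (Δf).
1.251 MHz

Using the energy-time uncertainty principle and E = hf:
ΔEΔt ≥ ℏ/2
hΔf·Δt ≥ ℏ/2

The minimum frequency uncertainty is:
Δf = ℏ/(2hτ) = 1/(4πτ)
Δf = 1/(4π × 6.359e-08 s)
Δf = 1.251e+06 Hz = 1.251 MHz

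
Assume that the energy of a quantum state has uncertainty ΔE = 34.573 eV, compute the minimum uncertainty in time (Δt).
9.519 as

Using the energy-time uncertainty principle:
ΔEΔt ≥ ℏ/2

The minimum uncertainty in time is:
Δt_min = ℏ/(2ΔE)
Δt_min = (1.055e-34 J·s) / (2 × 5.539e-18 J)
Δt_min = 9.519e-18 s = 9.519 as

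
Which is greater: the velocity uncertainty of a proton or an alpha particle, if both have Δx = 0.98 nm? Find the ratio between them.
The proton has the larger minimum velocity uncertainty, by a ratio of 4.0.

For both particles, Δp_min = ℏ/(2Δx) = 5.380e-26 kg·m/s (same for both).

The velocity uncertainty is Δv = Δp/m:
- proton: Δv = 5.380e-26 / 1.673e-27 = 3.217e+01 m/s = 32.168 m/s
- alpha particle: Δv = 5.380e-26 / 6.645e-27 = 8.097e+00 m/s = 8.097 m/s

Ratio: 3.217e+01 / 8.097e+00 = 4.0

The lighter particle has larger velocity uncertainty because Δv ∝ 1/m.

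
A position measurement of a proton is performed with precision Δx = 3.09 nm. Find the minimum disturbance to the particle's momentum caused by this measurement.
1.706 × 10^-26 kg·m/s

The uncertainty principle implies that measuring position disturbs momentum:
ΔxΔp ≥ ℏ/2

When we measure position with precision Δx, we necessarily introduce a momentum uncertainty:
Δp ≥ ℏ/(2Δx)
Δp_min = (1.055e-34 J·s) / (2 × 3.090e-09 m)
Δp_min = 1.706e-26 kg·m/s

The more precisely we measure position, the greater the momentum disturbance.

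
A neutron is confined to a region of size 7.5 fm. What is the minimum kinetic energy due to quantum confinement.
92.094 keV

Using the uncertainty principle:

1. Position uncertainty: Δx ≈ 7.500e-15 m
2. Minimum momentum uncertainty: Δp = ℏ/(2Δx) = 7.030e-21 kg·m/s
3. Minimum kinetic energy:
   KE = (Δp)²/(2m) = (7.030e-21)²/(2 × 1.675e-27 kg)
   KE = 1.476e-14 J = 92.094 keV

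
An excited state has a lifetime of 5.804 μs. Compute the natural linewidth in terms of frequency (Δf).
13.711 kHz

Using the energy-time uncertainty principle and E = hf:
ΔEΔt ≥ ℏ/2
hΔf·Δt ≥ ℏ/2

The minimum frequency uncertainty is:
Δf = ℏ/(2hτ) = 1/(4πτ)
Δf = 1/(4π × 5.804e-06 s)
Δf = 1.371e+04 Hz = 13.711 kHz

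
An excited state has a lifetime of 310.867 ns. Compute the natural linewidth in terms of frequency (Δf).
255.986 kHz

Using the energy-time uncertainty principle and E = hf:
ΔEΔt ≥ ℏ/2
hΔf·Δt ≥ ℏ/2

The minimum frequency uncertainty is:
Δf = ℏ/(2hτ) = 1/(4πτ)
Δf = 1/(4π × 3.109e-07 s)
Δf = 2.560e+05 Hz = 255.986 kHz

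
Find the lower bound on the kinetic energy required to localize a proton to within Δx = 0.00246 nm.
857.204 meV

Localizing a particle requires giving it sufficient momentum uncertainty:

1. From uncertainty principle: Δp ≥ ℏ/(2Δx)
   Δp_min = (1.055e-34 J·s) / (2 × 2.460e-12 m)
   Δp_min = 2.143e-23 kg·m/s

2. This momentum uncertainty corresponds to kinetic energy:
   KE ≈ (Δp)²/(2m) = (2.143e-23)²/(2 × 1.673e-27 kg)
   KE = 1.373e-19 J = 857.204 meV

Tighter localization requires more energy.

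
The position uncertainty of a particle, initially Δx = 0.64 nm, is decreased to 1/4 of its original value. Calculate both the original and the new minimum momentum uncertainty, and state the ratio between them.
Original Δp_min = 8.239 × 10^-26 kg·m/s; new Δp'_min = 3.296 × 10^-25 kg·m/s; ratio Δp'_min/Δp_min = 4.

From the uncertainty principle ΔxΔp ≥ ℏ/2, the minimum momentum uncertainty is Δp_min = ℏ/(2Δx).

Original (Δx = 0.64 nm = 6.400e-10 m):
Δp_min = (1.055e-34 J·s)/(2 × 6.400e-10 m) = 8.239e-26 kg·m/s

When Δx → (1/4)Δx:
Δp'_min = ℏ/(2 × (1/4)Δx) = 4 × ℏ/(2Δx) = 4 × Δp_min
Δp'_min = 4 × 8.239e-26 kg·m/s = 3.296e-25 kg·m/s

Since Δp_min ∝ 1/Δx, when Δx is decreased to 1/4 of its original value, Δp_min increases to 4 times its original value.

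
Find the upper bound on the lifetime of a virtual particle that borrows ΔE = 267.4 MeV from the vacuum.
1.231 ys

Using the energy-time uncertainty principle:
ΔEΔt ≥ ℏ/2

For a virtual particle borrowing energy ΔE, the maximum lifetime is:
Δt_max = ℏ/(2ΔE)

Converting energy:
ΔE = 267.4 MeV = 4.284e-11 J

Δt_max = (1.055e-34 J·s) / (2 × 4.284e-11 J)
Δt_max = 1.231e-24 s = 1.231 ys

Virtual particles with higher borrowed energy exist for shorter times.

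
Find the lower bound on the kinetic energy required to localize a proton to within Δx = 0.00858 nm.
70.466 meV

Localizing a particle requires giving it sufficient momentum uncertainty:

1. From uncertainty principle: Δp ≥ ℏ/(2Δx)
   Δp_min = (1.055e-34 J·s) / (2 × 8.580e-12 m)
   Δp_min = 6.146e-24 kg·m/s

2. This momentum uncertainty corresponds to kinetic energy:
   KE ≈ (Δp)²/(2m) = (6.146e-24)²/(2 × 1.673e-27 kg)
   KE = 1.129e-20 J = 70.466 meV

Tighter localization requires more energy.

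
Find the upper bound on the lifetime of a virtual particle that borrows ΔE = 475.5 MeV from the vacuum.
6.921 × 10^-25 s

Using the energy-time uncertainty principle:
ΔEΔt ≥ ℏ/2

For a virtual particle borrowing energy ΔE, the maximum lifetime is:
Δt_max = ℏ/(2ΔE)

Converting energy:
ΔE = 475.5 MeV = 7.618e-11 J

Δt_max = (1.055e-34 J·s) / (2 × 7.618e-11 J)
Δt_max = 6.921e-25 s = 6.921 × 10^-25 s

Virtual particles with higher borrowed energy exist for shorter times.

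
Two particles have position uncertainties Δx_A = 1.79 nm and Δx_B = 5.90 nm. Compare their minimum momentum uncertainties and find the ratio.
Particle A has the larger minimum momentum uncertainty, by a factor of 3.30.

For each particle, the minimum momentum uncertainty is Δp_min = ℏ/(2Δx):

Particle A: Δp_A = ℏ/(2×1.790e-09 m) = 2.946e-26 kg·m/s
Particle B: Δp_B = ℏ/(2×5.900e-09 m) = 8.937e-27 kg·m/s

Ratio: Δp_A/Δp_B = 3.30

Since Δp_min ∝ 1/Δx, the particle with smaller position uncertainty (A) has larger momentum uncertainty.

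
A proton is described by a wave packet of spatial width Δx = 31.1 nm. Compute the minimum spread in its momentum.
1.695 × 10^-27 kg·m/s

For a wave packet, the spatial width Δx and momentum spread Δp are related by the uncertainty principle:
ΔxΔp ≥ ℏ/2

The minimum momentum spread is:
Δp_min = ℏ/(2Δx)
Δp_min = (1.055e-34 J·s) / (2 × 3.110e-08 m)
Δp_min = 1.695e-27 kg·m/s

A wave packet cannot have both a well-defined position and well-defined momentum.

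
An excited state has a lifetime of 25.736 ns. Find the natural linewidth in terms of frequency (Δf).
3.092 MHz

Using the energy-time uncertainty principle and E = hf:
ΔEΔt ≥ ℏ/2
hΔf·Δt ≥ ℏ/2

The minimum frequency uncertainty is:
Δf = ℏ/(2hτ) = 1/(4πτ)
Δf = 1/(4π × 2.574e-08 s)
Δf = 3.092e+06 Hz = 3.092 MHz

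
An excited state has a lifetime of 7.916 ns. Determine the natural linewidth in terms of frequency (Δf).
10.053 MHz

Using the energy-time uncertainty principle and E = hf:
ΔEΔt ≥ ℏ/2
hΔf·Δt ≥ ℏ/2

The minimum frequency uncertainty is:
Δf = ℏ/(2hτ) = 1/(4πτ)
Δf = 1/(4π × 7.916e-09 s)
Δf = 1.005e+07 Hz = 10.053 MHz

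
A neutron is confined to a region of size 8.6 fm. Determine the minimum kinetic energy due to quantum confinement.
70.042 keV

Using the uncertainty principle:

1. Position uncertainty: Δx ≈ 8.600e-15 m
2. Minimum momentum uncertainty: Δp = ℏ/(2Δx) = 6.131e-21 kg·m/s
3. Minimum kinetic energy:
   KE = (Δp)²/(2m) = (6.131e-21)²/(2 × 1.675e-27 kg)
   KE = 1.122e-14 J = 70.042 keV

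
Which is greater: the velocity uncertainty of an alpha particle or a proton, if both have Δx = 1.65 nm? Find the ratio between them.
The proton has the larger minimum velocity uncertainty, by a ratio of 4.0.

For both particles, Δp_min = ℏ/(2Δx) = 3.196e-26 kg·m/s (same for both).

The velocity uncertainty is Δv = Δp/m:
- alpha particle: Δv = 3.196e-26 / 6.645e-27 = 4.809e+00 m/s = 4.809 m/s
- proton: Δv = 3.196e-26 / 1.673e-27 = 1.911e+01 m/s = 19.106 m/s

Ratio: 1.911e+01 / 4.809e+00 = 4.0

The lighter particle has larger velocity uncertainty because Δv ∝ 1/m.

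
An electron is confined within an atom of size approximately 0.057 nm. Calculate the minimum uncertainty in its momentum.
9.251 × 10^-25 kg·m/s

Using the Heisenberg uncertainty principle:
ΔxΔp ≥ ℏ/2

With Δx ≈ L = 5.700e-11 m (the confinement size):
Δp_min = ℏ/(2Δx)
Δp_min = (1.055e-34 J·s) / (2 × 5.700e-11 m)
Δp_min = 9.251e-25 kg·m/s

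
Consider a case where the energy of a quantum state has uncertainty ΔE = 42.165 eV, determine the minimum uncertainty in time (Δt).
7.805 as

Using the energy-time uncertainty principle:
ΔEΔt ≥ ℏ/2

The minimum uncertainty in time is:
Δt_min = ℏ/(2ΔE)
Δt_min = (1.055e-34 J·s) / (2 × 6.756e-18 J)
Δt_min = 7.805e-18 s = 7.805 as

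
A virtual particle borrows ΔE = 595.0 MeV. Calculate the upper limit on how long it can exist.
5.531 × 10^-25 s

Using the energy-time uncertainty principle:
ΔEΔt ≥ ℏ/2

For a virtual particle borrowing energy ΔE, the maximum lifetime is:
Δt_max = ℏ/(2ΔE)

Converting energy:
ΔE = 595.0 MeV = 9.533e-11 J

Δt_max = (1.055e-34 J·s) / (2 × 9.533e-11 J)
Δt_max = 5.531e-25 s = 5.531 × 10^-25 s

Virtual particles with higher borrowed energy exist for shorter times.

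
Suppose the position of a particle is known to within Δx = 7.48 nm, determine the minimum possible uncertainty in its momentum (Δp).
7.049 × 10^-27 kg·m/s

Using the Heisenberg uncertainty principle:
ΔxΔp ≥ ℏ/2

The minimum uncertainty in momentum is:
Δp_min = ℏ/(2Δx)
Δp_min = (1.055e-34 J·s) / (2 × 7.480e-09 m)
Δp_min = 7.049e-27 kg·m/s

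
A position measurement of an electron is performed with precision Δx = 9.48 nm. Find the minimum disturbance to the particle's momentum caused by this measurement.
5.562 × 10^-27 kg·m/s

The uncertainty principle implies that measuring position disturbs momentum:
ΔxΔp ≥ ℏ/2

When we measure position with precision Δx, we necessarily introduce a momentum uncertainty:
Δp ≥ ℏ/(2Δx)
Δp_min = (1.055e-34 J·s) / (2 × 9.480e-09 m)
Δp_min = 5.562e-27 kg·m/s

The more precisely we measure position, the greater the momentum disturbance.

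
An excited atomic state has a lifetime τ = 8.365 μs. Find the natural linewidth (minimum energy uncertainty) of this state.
39.343 peV

Using the energy-time uncertainty principle:
ΔEΔt ≥ ℏ/2

The lifetime τ represents the time uncertainty Δt.
The natural linewidth (minimum energy uncertainty) is:

ΔE = ℏ/(2τ)
ΔE = (1.055e-34 J·s) / (2 × 8.365e-06 s)
ΔE = 6.303e-30 J = 39.343 peV

This natural linewidth limits the precision of spectroscopic measurements.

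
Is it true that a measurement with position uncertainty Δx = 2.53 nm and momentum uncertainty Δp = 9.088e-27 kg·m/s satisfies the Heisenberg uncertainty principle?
No, it violates the uncertainty principle (impossible measurement).

Calculate the product ΔxΔp:
ΔxΔp = (2.530e-09 m) × (9.088e-27 kg·m/s)
ΔxΔp = 2.299e-35 J·s

Compare to the minimum allowed value ℏ/2:
ℏ/2 = 5.273e-35 J·s

Since ΔxΔp = 2.299e-35 J·s < 5.273e-35 J·s = ℏ/2,
the measurement violates the uncertainty principle.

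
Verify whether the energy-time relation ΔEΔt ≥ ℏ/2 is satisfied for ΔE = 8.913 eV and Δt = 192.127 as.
Yes, it satisfies the uncertainty relation.

Calculate the product ΔEΔt:
ΔE = 8.913 eV = 1.428e-18 J
ΔEΔt = (1.428e-18 J) × (1.921e-16 s)
ΔEΔt = 2.744e-34 J·s

Compare to the minimum allowed value ℏ/2:
ℏ/2 = 5.273e-35 J·s

Since ΔEΔt = 2.744e-34 J·s ≥ 5.273e-35 J·s = ℏ/2,
this satisfies the uncertainty relation.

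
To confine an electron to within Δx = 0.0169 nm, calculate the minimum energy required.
33.350 eV

Localizing a particle requires giving it sufficient momentum uncertainty:

1. From uncertainty principle: Δp ≥ ℏ/(2Δx)
   Δp_min = (1.055e-34 J·s) / (2 × 1.690e-11 m)
   Δp_min = 3.120e-24 kg·m/s

2. This momentum uncertainty corresponds to kinetic energy:
   KE ≈ (Δp)²/(2m) = (3.120e-24)²/(2 × 9.109e-31 kg)
   KE = 5.343e-18 J = 33.350 eV

Tighter localization requires more energy.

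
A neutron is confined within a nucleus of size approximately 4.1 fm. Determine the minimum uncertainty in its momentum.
1.286 × 10^-20 kg·m/s

Using the Heisenberg uncertainty principle:
ΔxΔp ≥ ℏ/2

With Δx ≈ L = 4.100e-15 m (the confinement size):
Δp_min = ℏ/(2Δx)
Δp_min = (1.055e-34 J·s) / (2 × 4.100e-15 m)
Δp_min = 1.286e-20 kg·m/s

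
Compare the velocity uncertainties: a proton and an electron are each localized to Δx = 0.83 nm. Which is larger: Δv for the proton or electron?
The electron has the larger minimum velocity uncertainty, by a ratio of 1836.2.

For both particles, Δp_min = ℏ/(2Δx) = 6.353e-26 kg·m/s (same for both).

The velocity uncertainty is Δv = Δp/m:
- proton: Δv = 6.353e-26 / 1.673e-27 = 3.798e+01 m/s = 37.981 m/s
- electron: Δv = 6.353e-26 / 9.109e-31 = 6.974e+04 m/s = 69.740 km/s

Ratio: 6.974e+04 / 3.798e+01 = 1836.2

The lighter particle has larger velocity uncertainty because Δv ∝ 1/m.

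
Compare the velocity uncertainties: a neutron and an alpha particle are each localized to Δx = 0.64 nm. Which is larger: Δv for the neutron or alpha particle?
The neutron has the larger minimum velocity uncertainty, by a ratio of 4.0.

For both particles, Δp_min = ℏ/(2Δx) = 8.239e-26 kg·m/s (same for both).

The velocity uncertainty is Δv = Δp/m:
- neutron: Δv = 8.239e-26 / 1.675e-27 = 4.919e+01 m/s = 49.189 m/s
- alpha particle: Δv = 8.239e-26 / 6.645e-27 = 1.240e+01 m/s = 12.399 m/s

Ratio: 4.919e+01 / 1.240e+01 = 4.0

The lighter particle has larger velocity uncertainty because Δv ∝ 1/m.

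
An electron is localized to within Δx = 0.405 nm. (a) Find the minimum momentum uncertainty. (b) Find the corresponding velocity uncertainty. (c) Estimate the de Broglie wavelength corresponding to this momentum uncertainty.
(a) Δp_min = 1.302 × 10^-25 kg·m/s
(b) Δv_min = 142.923 km/s
(c) λ_dB = 5.089 nm

Step-by-step:

(a) From the uncertainty principle:
Δp_min = ℏ/(2Δx) = (1.055e-34 J·s)/(2 × 4.050e-10 m) = 1.302e-25 kg·m/s

(b) The velocity uncertainty:
Δv = Δp/m = (1.302e-25 kg·m/s)/(9.109e-31 kg) = 1.429e+05 m/s = 142.923 km/s

(c) The de Broglie wavelength for this momentum:
λ = h/p = (6.626e-34 J·s)/(1.302e-25 kg·m/s) = 5.089e-09 m = 5.089 nm

Note: The de Broglie wavelength is comparable to the localization size, as expected from wave-particle duality.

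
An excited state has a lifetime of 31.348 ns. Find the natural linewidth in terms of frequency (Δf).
2.539 MHz

Using the energy-time uncertainty principle and E = hf:
ΔEΔt ≥ ℏ/2
hΔf·Δt ≥ ℏ/2

The minimum frequency uncertainty is:
Δf = ℏ/(2hτ) = 1/(4πτ)
Δf = 1/(4π × 3.135e-08 s)
Δf = 2.539e+06 Hz = 2.539 MHz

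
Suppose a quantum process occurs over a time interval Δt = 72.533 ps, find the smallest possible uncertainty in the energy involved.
4.537 μeV

Using the energy-time uncertainty principle:
ΔEΔt ≥ ℏ/2

The minimum uncertainty in energy is:
ΔE_min = ℏ/(2Δt)
ΔE_min = (1.055e-34 J·s) / (2 × 7.253e-11 s)
ΔE_min = 7.270e-25 J = 4.537 μeV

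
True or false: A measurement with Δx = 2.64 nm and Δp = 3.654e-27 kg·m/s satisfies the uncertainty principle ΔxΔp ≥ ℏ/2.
No, it violates the uncertainty principle (impossible measurement).

Calculate the product ΔxΔp:
ΔxΔp = (2.640e-09 m) × (3.654e-27 kg·m/s)
ΔxΔp = 9.647e-36 J·s

Compare to the minimum allowed value ℏ/2:
ℏ/2 = 5.273e-35 J·s

Since ΔxΔp = 9.647e-36 J·s < 5.273e-35 J·s = ℏ/2,
the measurement violates the uncertainty principle.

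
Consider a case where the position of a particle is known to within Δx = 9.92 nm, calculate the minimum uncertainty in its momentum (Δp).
5.315 × 10^-27 kg·m/s

Using the Heisenberg uncertainty principle:
ΔxΔp ≥ ℏ/2

The minimum uncertainty in momentum is:
Δp_min = ℏ/(2Δx)
Δp_min = (1.055e-34 J·s) / (2 × 9.920e-09 m)
Δp_min = 5.315e-27 kg·m/s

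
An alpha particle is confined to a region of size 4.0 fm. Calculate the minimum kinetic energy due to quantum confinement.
81.613 keV

Using the uncertainty principle:

1. Position uncertainty: Δx ≈ 4.000e-15 m
2. Minimum momentum uncertainty: Δp = ℏ/(2Δx) = 1.318e-20 kg·m/s
3. Minimum kinetic energy:
   KE = (Δp)²/(2m) = (1.318e-20)²/(2 × 6.645e-27 kg)
   KE = 1.308e-14 J = 81.613 keV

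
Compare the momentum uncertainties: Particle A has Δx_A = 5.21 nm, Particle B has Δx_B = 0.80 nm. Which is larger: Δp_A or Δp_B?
Particle B has the larger minimum momentum uncertainty, by a factor of 6.51.

For each particle, the minimum momentum uncertainty is Δp_min = ℏ/(2Δx):

Particle A: Δp_A = ℏ/(2×5.210e-09 m) = 1.012e-26 kg·m/s
Particle B: Δp_B = ℏ/(2×8.000e-10 m) = 6.591e-26 kg·m/s

Ratio: Δp_B/Δp_A = 6.51

Since Δp_min ∝ 1/Δx, the particle with smaller position uncertainty (B) has larger momentum uncertainty.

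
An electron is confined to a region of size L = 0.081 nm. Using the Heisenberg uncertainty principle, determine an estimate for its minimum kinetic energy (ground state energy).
1.452 eV

Using the uncertainty principle to estimate ground state energy:

1. The position uncertainty is approximately the confinement size:
   Δx ≈ L = 8.100e-11 m

2. From ΔxΔp ≥ ℏ/2, the minimum momentum uncertainty is:
   Δp ≈ ℏ/(2L) = 6.510e-25 kg·m/s

3. The kinetic energy is approximately:
   KE ≈ (Δp)²/(2m) = (6.510e-25)²/(2 × 9.109e-31 kg)
   KE ≈ 2.326e-19 J = 1.452 eV

This is an order-of-magnitude estimate of the ground state energy.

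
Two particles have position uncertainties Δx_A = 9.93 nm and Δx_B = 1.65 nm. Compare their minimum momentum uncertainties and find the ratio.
Particle B has the larger minimum momentum uncertainty, by a factor of 6.02.

For each particle, the minimum momentum uncertainty is Δp_min = ℏ/(2Δx):

Particle A: Δp_A = ℏ/(2×9.930e-09 m) = 5.310e-27 kg·m/s
Particle B: Δp_B = ℏ/(2×1.650e-09 m) = 3.196e-26 kg·m/s

Ratio: Δp_B/Δp_A = 6.02

Since Δp_min ∝ 1/Δx, the particle with smaller position uncertainty (B) has larger momentum uncertainty.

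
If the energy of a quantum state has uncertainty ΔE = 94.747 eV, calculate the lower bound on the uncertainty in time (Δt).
3.474 as

Using the energy-time uncertainty principle:
ΔEΔt ≥ ℏ/2

The minimum uncertainty in time is:
Δt_min = ℏ/(2ΔE)
Δt_min = (1.055e-34 J·s) / (2 × 1.518e-17 J)
Δt_min = 3.474e-18 s = 3.474 as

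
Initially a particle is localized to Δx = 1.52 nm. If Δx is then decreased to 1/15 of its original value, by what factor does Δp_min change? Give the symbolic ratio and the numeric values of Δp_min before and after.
Original Δp_min = 3.469 × 10^-26 kg·m/s; new Δp'_min = 5.203 × 10^-25 kg·m/s; ratio Δp'_min/Δp_min = 15.

From the uncertainty principle ΔxΔp ≥ ℏ/2, the minimum momentum uncertainty is Δp_min = ℏ/(2Δx).

Original (Δx = 1.52 nm = 1.520e-09 m):
Δp_min = (1.055e-34 J·s)/(2 × 1.520e-09 m) = 3.469e-26 kg·m/s

When Δx → (1/15)Δx:
Δp'_min = ℏ/(2 × (1/15)Δx) = 15 × ℏ/(2Δx) = 15 × Δp_min
Δp'_min = 15 × 3.469e-26 kg·m/s = 5.203e-25 kg·m/s

Since Δp_min ∝ 1/Δx, when Δx is decreased to 1/15 of its original value, Δp_min increases to 15 times its original value.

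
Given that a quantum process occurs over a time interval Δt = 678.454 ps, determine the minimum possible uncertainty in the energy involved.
485.082 neV

Using the energy-time uncertainty principle:
ΔEΔt ≥ ℏ/2

The minimum uncertainty in energy is:
ΔE_min = ℏ/(2Δt)
ΔE_min = (1.055e-34 J·s) / (2 × 6.785e-10 s)
ΔE_min = 7.772e-26 J = 485.082 neV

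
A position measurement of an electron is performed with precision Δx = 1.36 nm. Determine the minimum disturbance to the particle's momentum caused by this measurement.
3.877 × 10^-26 kg·m/s

The uncertainty principle implies that measuring position disturbs momentum:
ΔxΔp ≥ ℏ/2

When we measure position with precision Δx, we necessarily introduce a momentum uncertainty:
Δp ≥ ℏ/(2Δx)
Δp_min = (1.055e-34 J·s) / (2 × 1.360e-09 m)
Δp_min = 3.877e-26 kg·m/s

The more precisely we measure position, the greater the momentum disturbance.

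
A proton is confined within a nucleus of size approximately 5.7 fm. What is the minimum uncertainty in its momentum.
9.251 × 10^-21 kg·m/s

Using the Heisenberg uncertainty principle:
ΔxΔp ≥ ℏ/2

With Δx ≈ L = 5.700e-15 m (the confinement size):
Δp_min = ℏ/(2Δx)
Δp_min = (1.055e-34 J·s) / (2 × 5.700e-15 m)
Δp_min = 9.251e-21 kg·m/s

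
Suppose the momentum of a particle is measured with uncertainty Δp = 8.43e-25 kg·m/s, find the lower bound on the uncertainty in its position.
62.549 pm

Using the Heisenberg uncertainty principle:
ΔxΔp ≥ ℏ/2

The minimum uncertainty in position is:
Δx_min = ℏ/(2Δp)
Δx_min = (1.055e-34 J·s) / (2 × 8.430e-25 kg·m/s)
Δx_min = 6.255e-11 m = 62.549 pm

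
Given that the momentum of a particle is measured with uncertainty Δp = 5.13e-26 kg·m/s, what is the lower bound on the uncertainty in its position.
1.028 nm

Using the Heisenberg uncertainty principle:
ΔxΔp ≥ ℏ/2

The minimum uncertainty in position is:
Δx_min = ℏ/(2Δp)
Δx_min = (1.055e-34 J·s) / (2 × 5.130e-26 kg·m/s)
Δx_min = 1.028e-09 m = 1.028 nm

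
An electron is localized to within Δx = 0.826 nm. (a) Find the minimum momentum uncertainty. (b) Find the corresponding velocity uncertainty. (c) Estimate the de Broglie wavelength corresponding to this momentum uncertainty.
(a) Δp_min = 6.384 × 10^-26 kg·m/s
(b) Δv_min = 70.077 km/s
(c) λ_dB = 10.380 nm

Step-by-step:

(a) From the uncertainty principle:
Δp_min = ℏ/(2Δx) = (1.055e-34 J·s)/(2 × 8.260e-10 m) = 6.384e-26 kg·m/s

(b) The velocity uncertainty:
Δv = Δp/m = (6.384e-26 kg·m/s)/(9.109e-31 kg) = 7.008e+04 m/s = 70.077 km/s

(c) The de Broglie wavelength for this momentum:
λ = h/p = (6.626e-34 J·s)/(6.384e-26 kg·m/s) = 1.038e-08 m = 10.380 nm

Note: The de Broglie wavelength is comparable to the localization size, as expected from wave-particle duality.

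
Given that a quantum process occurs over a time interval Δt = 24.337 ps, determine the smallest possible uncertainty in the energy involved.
13.523 μeV

Using the energy-time uncertainty principle:
ΔEΔt ≥ ℏ/2

The minimum uncertainty in energy is:
ΔE_min = ℏ/(2Δt)
ΔE_min = (1.055e-34 J·s) / (2 × 2.434e-11 s)
ΔE_min = 2.167e-24 J = 13.523 μeV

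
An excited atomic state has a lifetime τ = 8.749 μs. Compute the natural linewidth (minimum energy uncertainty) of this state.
37.616 peV

Using the energy-time uncertainty principle:
ΔEΔt ≥ ℏ/2

The lifetime τ represents the time uncertainty Δt.
The natural linewidth (minimum energy uncertainty) is:

ΔE = ℏ/(2τ)
ΔE = (1.055e-34 J·s) / (2 × 8.749e-06 s)
ΔE = 6.027e-30 J = 37.616 peV

This natural linewidth limits the precision of spectroscopic measurements.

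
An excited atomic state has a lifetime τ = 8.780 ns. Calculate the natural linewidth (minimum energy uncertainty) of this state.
37.484 neV

Using the energy-time uncertainty principle:
ΔEΔt ≥ ℏ/2

The lifetime τ represents the time uncertainty Δt.
The natural linewidth (minimum energy uncertainty) is:

ΔE = ℏ/(2τ)
ΔE = (1.055e-34 J·s) / (2 × 8.780e-09 s)
ΔE = 6.006e-27 J = 37.484 neV

This natural linewidth limits the precision of spectroscopic measurements.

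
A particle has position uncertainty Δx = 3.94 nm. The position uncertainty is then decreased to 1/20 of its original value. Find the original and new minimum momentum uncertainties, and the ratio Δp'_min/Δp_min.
Original Δp_min = 1.338 × 10^-26 kg·m/s; new Δp'_min = 2.677 × 10^-25 kg·m/s; ratio Δp'_min/Δp_min = 20.

From the uncertainty principle ΔxΔp ≥ ℏ/2, the minimum momentum uncertainty is Δp_min = ℏ/(2Δx).

Original (Δx = 3.94 nm = 3.940e-09 m):
Δp_min = (1.055e-34 J·s)/(2 × 3.940e-09 m) = 1.338e-26 kg·m/s

When Δx → (1/20)Δx:
Δp'_min = ℏ/(2 × (1/20)Δx) = 20 × ℏ/(2Δx) = 20 × Δp_min
Δp'_min = 20 × 1.338e-26 kg·m/s = 2.677e-25 kg·m/s

Since Δp_min ∝ 1/Δx, when Δx is decreased to 1/20 of its original value, Δp_min increases to 20 times its original value.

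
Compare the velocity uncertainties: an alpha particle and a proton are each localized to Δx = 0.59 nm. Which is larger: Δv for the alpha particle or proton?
The proton has the larger minimum velocity uncertainty, by a ratio of 4.0.

For both particles, Δp_min = ℏ/(2Δx) = 8.937e-26 kg·m/s (same for both).

The velocity uncertainty is Δv = Δp/m:
- alpha particle: Δv = 8.937e-26 / 6.645e-27 = 1.345e+01 m/s = 13.450 m/s
- proton: Δv = 8.937e-26 / 1.673e-27 = 5.343e+01 m/s = 53.431 m/s

Ratio: 5.343e+01 / 1.345e+01 = 4.0

The lighter particle has larger velocity uncertainty because Δv ∝ 1/m.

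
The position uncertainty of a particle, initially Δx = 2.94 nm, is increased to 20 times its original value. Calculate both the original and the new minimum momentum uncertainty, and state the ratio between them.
Original Δp_min = 1.793 × 10^-26 kg·m/s; new Δp'_min = 8.967 × 10^-28 kg·m/s; ratio Δp'_min/Δp_min = 1/20.

From the uncertainty principle ΔxΔp ≥ ℏ/2, the minimum momentum uncertainty is Δp_min = ℏ/(2Δx).

Original (Δx = 2.94 nm = 2.940e-09 m):
Δp_min = (1.055e-34 J·s)/(2 × 2.940e-09 m) = 1.793e-26 kg·m/s

When Δx → 20Δx:
Δp'_min = ℏ/(2 × 20Δx) = (1/20) × ℏ/(2Δx) = (1/20) × Δp_min
Δp'_min = 1/20 × 1.793e-26 kg·m/s = 8.967e-28 kg·m/s

Since Δp_min ∝ 1/Δx, when Δx is increased to 20 times its original value, Δp_min decreases to 1/20 of its original value.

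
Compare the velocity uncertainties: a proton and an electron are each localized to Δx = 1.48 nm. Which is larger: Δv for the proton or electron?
The electron has the larger minimum velocity uncertainty, by a ratio of 1836.2.

For both particles, Δp_min = ℏ/(2Δx) = 3.563e-26 kg·m/s (same for both).

The velocity uncertainty is Δv = Δp/m:
- proton: Δv = 3.563e-26 / 1.673e-27 = 2.130e+01 m/s = 21.300 m/s
- electron: Δv = 3.563e-26 / 9.109e-31 = 3.911e+04 m/s = 39.111 km/s

Ratio: 3.911e+04 / 2.130e+01 = 1836.2

The lighter particle has larger velocity uncertainty because Δv ∝ 1/m.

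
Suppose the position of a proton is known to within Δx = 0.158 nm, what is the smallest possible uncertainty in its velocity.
199.522 m/s

Using the Heisenberg uncertainty principle and Δp = mΔv:
ΔxΔp ≥ ℏ/2
Δx(mΔv) ≥ ℏ/2

The minimum uncertainty in velocity is:
Δv_min = ℏ/(2mΔx)
Δv_min = (1.055e-34 J·s) / (2 × 1.673e-27 kg × 1.580e-10 m)
Δv_min = 1.995e+02 m/s = 199.522 m/s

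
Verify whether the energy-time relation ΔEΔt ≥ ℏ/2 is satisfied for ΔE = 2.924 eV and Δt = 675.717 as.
Yes, it satisfies the uncertainty relation.

Calculate the product ΔEΔt:
ΔE = 2.924 eV = 4.685e-19 J
ΔEΔt = (4.685e-19 J) × (6.757e-16 s)
ΔEΔt = 3.166e-34 J·s

Compare to the minimum allowed value ℏ/2:
ℏ/2 = 5.273e-35 J·s

Since ΔEΔt = 3.166e-34 J·s ≥ 5.273e-35 J·s = ℏ/2,
this satisfies the uncertainty relation.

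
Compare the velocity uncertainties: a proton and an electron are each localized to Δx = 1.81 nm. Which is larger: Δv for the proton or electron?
The electron has the larger minimum velocity uncertainty, by a ratio of 1836.2.

For both particles, Δp_min = ℏ/(2Δx) = 2.913e-26 kg·m/s (same for both).

The velocity uncertainty is Δv = Δp/m:
- proton: Δv = 2.913e-26 / 1.673e-27 = 1.742e+01 m/s = 17.417 m/s
- electron: Δv = 2.913e-26 / 9.109e-31 = 3.198e+04 m/s = 31.980 km/s

Ratio: 3.198e+04 / 1.742e+01 = 1836.2

The lighter particle has larger velocity uncertainty because Δv ∝ 1/m.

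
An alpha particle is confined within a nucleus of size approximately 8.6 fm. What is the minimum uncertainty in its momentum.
6.131 × 10^-21 kg·m/s

Using the Heisenberg uncertainty principle:
ΔxΔp ≥ ℏ/2

With Δx ≈ L = 8.600e-15 m (the confinement size):
Δp_min = ℏ/(2Δx)
Δp_min = (1.055e-34 J·s) / (2 × 8.600e-15 m)
Δp_min = 6.131e-21 kg·m/s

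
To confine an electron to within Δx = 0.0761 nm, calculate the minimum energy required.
1.645 eV

Localizing a particle requires giving it sufficient momentum uncertainty:

1. From uncertainty principle: Δp ≥ ℏ/(2Δx)
   Δp_min = (1.055e-34 J·s) / (2 × 7.610e-11 m)
   Δp_min = 6.929e-25 kg·m/s

2. This momentum uncertainty corresponds to kinetic energy:
   KE ≈ (Δp)²/(2m) = (6.929e-25)²/(2 × 9.109e-31 kg)
   KE = 2.635e-19 J = 1.645 eV

Tighter localization requires more energy.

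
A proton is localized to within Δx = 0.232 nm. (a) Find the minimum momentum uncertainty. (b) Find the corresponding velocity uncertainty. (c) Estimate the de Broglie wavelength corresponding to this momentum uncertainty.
(a) Δp_min = 2.273 × 10^-25 kg·m/s
(b) Δv_min = 135.882 m/s
(c) λ_dB = 2.915 nm

Step-by-step:

(a) From the uncertainty principle:
Δp_min = ℏ/(2Δx) = (1.055e-34 J·s)/(2 × 2.320e-10 m) = 2.273e-25 kg·m/s

(b) The velocity uncertainty:
Δv = Δp/m = (2.273e-25 kg·m/s)/(1.673e-27 kg) = 1.359e+02 m/s = 135.882 m/s

(c) The de Broglie wavelength for this momentum:
λ = h/p = (6.626e-34 J·s)/(2.273e-25 kg·m/s) = 2.915e-09 m = 2.915 nm

Note: The de Broglie wavelength is comparable to the localization size, as expected from wave-particle duality.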